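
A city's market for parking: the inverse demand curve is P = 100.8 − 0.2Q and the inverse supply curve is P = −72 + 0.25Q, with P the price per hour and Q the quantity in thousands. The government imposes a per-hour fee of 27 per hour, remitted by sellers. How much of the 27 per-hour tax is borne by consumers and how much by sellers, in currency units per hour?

Consumers bear 12 per hour; sellers bear 15 per hour.

Inverting to Q(P) form: Qd = 504 − 5P; Qs = 4P + 288.
Without the tax, 504 − 5P = 4P + 288 gives 9P = 216, so P* = 24 and Q* = 384.
With the tax collected from sellers, supply shifts: Qs = 4(P − 27) + 288.
Solving gives Q = 324 with consumers paying 36 and sellers receiving 9 (the 27 wedge).
Burden on consumers: 12; on sellers: 15. (They sum to 27.)
The less price-elastic side of the market bears the larger share of a per-unit tax.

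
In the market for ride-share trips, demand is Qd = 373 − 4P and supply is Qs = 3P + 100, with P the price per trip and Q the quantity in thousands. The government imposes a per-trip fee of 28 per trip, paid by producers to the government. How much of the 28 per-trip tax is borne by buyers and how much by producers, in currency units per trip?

Buyers bear 12 per trip; producers bear 16 per trip.

Before the tax: set 373 − 4P = 3P + 100 → P* = 39, Q* = 217.
With the tax collected from producers, supply shifts: Qs = 3(P − 28) + 100.
New equilibrium: buyers pay 51, producers receive 23, Q = 169. (Wedge: Pb − Ps = 28.)
Burden on buyers: 12; on producers: 16. (They sum to 28.)
The less price-elastic side of the market bears the larger share of a per-unit tax.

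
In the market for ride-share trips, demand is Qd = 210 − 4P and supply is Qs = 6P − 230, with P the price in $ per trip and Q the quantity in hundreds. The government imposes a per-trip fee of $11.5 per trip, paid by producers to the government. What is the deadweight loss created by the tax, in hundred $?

Before the tax: set 210 − 4P = 6P − 230 → P* = $44, Q* = 34.
With the tax collected from producers, supply shifts: Qs = 6(P − 11.5) − 230.
New equilibrium: buyers pay $50.9, producers receive $39.4, Q = 6.4. (Wedge: Pb − Ps = 11.5.)
Quantity falls by |ΔQ| = |34 − 6.4| = 27.6.
DWL = ½ · t · |ΔQ| = ½ · 11.5 · 27.6 = $158.7.

Deadweight loss = $158.7 hundred.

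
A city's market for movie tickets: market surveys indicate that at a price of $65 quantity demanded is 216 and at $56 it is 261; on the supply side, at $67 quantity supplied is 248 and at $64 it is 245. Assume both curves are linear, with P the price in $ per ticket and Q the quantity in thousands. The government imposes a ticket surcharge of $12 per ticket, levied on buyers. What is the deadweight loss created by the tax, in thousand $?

Demand slope: (261 − 216)/(56 − 65) = -5, so Qd = 541 − 5P.
Supply slope: (245 − 248)/(64 − 67) = 1, so Qs = P + 181.
Without the tax, 541 − 5P = P + 181 gives 6P = 360, so P* = $60 and Q* = 241.
With the tax collected from buyers, demand (in seller-price terms) shifts: Qd = 541 − 5(P + 12).
New equilibrium: buyers pay $62, suppliers receive $50, Q = 231. (Wedge: Pb − Ps = 12.)
Quantity falls by |ΔQ| = |241 − 231| = 10.
DWL = ½ · t · |ΔQ| = ½ · 12 · 10 = $60.

Deadweight loss = $60 thousand.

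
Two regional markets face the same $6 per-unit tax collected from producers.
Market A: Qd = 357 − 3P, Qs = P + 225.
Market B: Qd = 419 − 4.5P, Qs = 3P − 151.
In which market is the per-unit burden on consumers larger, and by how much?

Market B, by $0.9.

Market A: pre-tax P* = $33, Q* = 258; post-tax Q = 253.5; per-unit burden on consumers = $1.5.
Market B: pre-tax P* = $76, Q* = 77; post-tax Q = 66.2; per-unit burden on consumers = $2.4.
Difference: $1.5 vs $2.4 → market B is larger by $0.9.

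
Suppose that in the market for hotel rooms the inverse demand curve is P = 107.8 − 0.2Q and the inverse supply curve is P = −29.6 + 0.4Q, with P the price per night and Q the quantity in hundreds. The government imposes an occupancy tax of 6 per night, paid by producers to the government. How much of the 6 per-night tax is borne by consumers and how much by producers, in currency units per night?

Rewrite in direct form: Qd = 539 − 5P and Qs = 2.5P + 74.
Without the tax, 539 − 5P = 2.5P + 74 gives 7.5P = 465, so P* = 62 and Q* = 229.
With the tax collected from producers, supply shifts: Qs = 2.5(P − 6) + 74.
New equilibrium: consumers pay 64, producers receive 58, Q = 219. (Wedge: Pb − Ps = 6.)
Burden on consumers: 2; on producers: 4. (They sum to 6.)
The less price-elastic side of the market bears the larger share of a per-unit tax.

Consumers bear 2 per night; producers bear 4 per night.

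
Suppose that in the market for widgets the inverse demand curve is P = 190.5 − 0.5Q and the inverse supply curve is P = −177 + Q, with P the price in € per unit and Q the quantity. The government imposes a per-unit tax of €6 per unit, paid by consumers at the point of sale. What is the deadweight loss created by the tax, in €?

Deadweight loss = €12.

Rewrite in direct form: Qd = 381 − 2P and Qs = P + 177.
Without the tax, 381 − 2P = P + 177 gives 3P = 204, so P* = €68 and Q* = 245.
With the tax collected from consumers, demand (in seller-price terms) shifts: Qd = 381 − 2(P + 6).
Solving gives Q = 241 with consumers paying €70 and sellers receiving €64 (the €6 wedge).
Quantity falls by |ΔQ| = |245 − 241| = 4.
DWL = ½ · t · |ΔQ| = ½ · 6 · 4 = €12.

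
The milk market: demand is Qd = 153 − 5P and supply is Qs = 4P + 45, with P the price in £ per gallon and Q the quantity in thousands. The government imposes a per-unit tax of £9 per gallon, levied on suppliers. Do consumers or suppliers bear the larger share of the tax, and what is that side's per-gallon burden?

Without the tax, 153 − 5P = 4P + 45 gives 9P = 108, so P* = £12 and Q* = 93.
With the tax collected from suppliers, supply shifts: Qs = 4(P − 9) + 45.
Solving gives Q = 73 with consumers paying £16 and suppliers receiving £7 (the £9 wedge).
Per-gallon burden: consumers £4, suppliers £5.
Suppliers take the larger share because supply is less price-elastic here (demand slope 5 vs supply slope 4).

Suppliers bear the larger share: £5 per gallon.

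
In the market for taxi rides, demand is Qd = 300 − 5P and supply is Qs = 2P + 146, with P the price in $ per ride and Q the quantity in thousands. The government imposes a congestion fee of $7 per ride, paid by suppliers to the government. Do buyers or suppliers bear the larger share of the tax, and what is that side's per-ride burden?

Before the tax: set 300 − 5P = 2P + 146 → P* = $22, Q* = 190.
With the tax collected from suppliers, supply shifts: Qs = 2(P − 7) + 146.
Solving gives Q = 180 with buyers paying $24 and suppliers receiving $17 (the $7 wedge).
Per-ride burden: buyers $2, suppliers $5.
Suppliers take the larger share because supply is less price-elastic here (demand slope 5 vs supply slope 2).
The less price-elastic side of the market bears the larger share of a per-unit tax.

Suppliers bear the larger share: $5 per ride.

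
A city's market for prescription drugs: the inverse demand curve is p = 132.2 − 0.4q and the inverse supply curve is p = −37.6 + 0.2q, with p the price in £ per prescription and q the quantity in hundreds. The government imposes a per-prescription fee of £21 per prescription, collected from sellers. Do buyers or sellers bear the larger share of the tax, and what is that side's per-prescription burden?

Buyers bear the larger share: £14 per prescription.

Inverting to q(p) form: qd = 330.5 − 2.5p; qs = 5p + 188.
Without the tax, 330.5 − 2.5p = 5p + 188 gives 7.5p = 142.5, so p* = £19 and q* = 283.
With the tax collected from sellers, supply shifts: qs = 5(p − 21) + 188.
New equilibrium: buyers pay £33, sellers receive £12, q = 248. (Wedge: pb − ps = 21.)
Per-prescription burden: buyers £14, sellers £7.
Buyers take the larger share because demand is less price-elastic here (demand slope 2.5 vs supply slope 5).
The less price-elastic side of the market bears the larger share of a per-unit tax.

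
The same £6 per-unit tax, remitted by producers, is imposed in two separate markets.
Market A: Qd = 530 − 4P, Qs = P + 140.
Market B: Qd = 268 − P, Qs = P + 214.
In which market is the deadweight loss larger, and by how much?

Market A: pre-tax P* = £78, Q* = 218; post-tax Q = 213.2; deadweight loss = £14.4.
Market B: pre-tax P* = £27, Q* = 241; post-tax Q = 238; deadweight loss = £9.
Difference: £14.4 vs £9 → market A is larger by £5.4.

Market A, by £5.4.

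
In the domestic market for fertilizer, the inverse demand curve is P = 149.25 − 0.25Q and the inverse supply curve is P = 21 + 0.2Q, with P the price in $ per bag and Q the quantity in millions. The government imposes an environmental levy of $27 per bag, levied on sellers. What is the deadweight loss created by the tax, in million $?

Deadweight loss = $810 million.

Inverting to Q(P) form: Qd = 597 − 4P; Qs = 5P − 105.
Before the tax: set 597 − 4P = 5P − 105 → P* = $78, Q* = 285.
With the tax collected from sellers, supply shifts: Qs = 5(P − 27) − 105.
New equilibrium: consumers pay $93, sellers receive $66, Q = 225. (Wedge: Pb − Ps = 27.)
Quantity falls by |ΔQ| = |285 − 225| = 60.
DWL = ½ · t · |ΔQ| = ½ · 27 · 60 = $810.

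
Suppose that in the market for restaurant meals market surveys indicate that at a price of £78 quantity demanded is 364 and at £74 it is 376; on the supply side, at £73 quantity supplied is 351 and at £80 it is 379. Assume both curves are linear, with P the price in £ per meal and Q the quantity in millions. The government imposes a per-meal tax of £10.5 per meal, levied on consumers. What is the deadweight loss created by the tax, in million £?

Demand slope: (376 − 364)/(74 − 78) = -3, so Qd = 598 − 3P.
Supply slope: (379 − 351)/(80 − 73) = 4, so Qs = 4P + 59.
Without the tax, 598 − 3P = 4P + 59 gives 7P = 539, so P* = £77 and Q* = 367.
With the tax collected from consumers, demand (in seller-price terms) shifts: Qd = 598 − 3(P + 10.5).
Solving gives Q = 349 with consumers paying £83 and suppliers receiving £72.5 (the £10.5 wedge).
Quantity falls by |ΔQ| = |367 − 349| = 18.
DWL = ½ · t · |ΔQ| = ½ · 10.5 · 18 = £94.5.

Deadweight loss = £94.5 million.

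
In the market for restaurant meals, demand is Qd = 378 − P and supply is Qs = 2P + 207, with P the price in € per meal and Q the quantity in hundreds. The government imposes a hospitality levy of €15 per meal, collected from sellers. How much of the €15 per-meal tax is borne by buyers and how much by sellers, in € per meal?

Buyers bear €10 per meal; sellers bear €5 per meal.

Without the tax, 378 − P = 2P + 207 gives 3P = 171, so P* = €57 and Q* = 321.
With the tax collected from sellers, supply shifts: Qs = 2(P − 15) + 207.
Solving gives Q = 311 with buyers paying €67 and sellers receiving €52 (the €15 wedge).
Burden on buyers: €10; on sellers: €5. (They sum to €15.)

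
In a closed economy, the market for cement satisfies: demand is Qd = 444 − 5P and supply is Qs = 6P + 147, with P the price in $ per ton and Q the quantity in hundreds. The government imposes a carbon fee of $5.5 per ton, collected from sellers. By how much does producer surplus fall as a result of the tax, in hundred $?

Producer surplus falls by $753.75 hundred.

Without the tax, 444 − 5P = 6P + 147 gives 11P = 297, so P* = $27 and Q* = 309.
With the tax collected from sellers, supply shifts: Qs = 6(P − 5.5) + 147.
New equilibrium: consumers pay $30, sellers receive $24.5, Q = 294. (Wedge: Pb − Ps = 5.5.)
ΔPS is the trapezoid between Q = 294 and Q = 309 of height $2.5: ½ · (309 + 294) · 2.5 = $753.75.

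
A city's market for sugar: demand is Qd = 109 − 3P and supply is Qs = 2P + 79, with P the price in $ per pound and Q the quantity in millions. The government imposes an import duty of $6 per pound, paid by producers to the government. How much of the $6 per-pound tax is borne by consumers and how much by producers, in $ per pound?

Consumers bear $2.4 per pound; producers bear $3.6 per pound.

Without the tax, 109 − 3P = 2P + 79 gives 5P = 30, so P* = $6 and Q* = 91.
With the tax collected from producers, supply shifts: Qs = 2(P − 6) + 79.
New equilibrium: consumers pay $8.4, producers receive $2.4, Q = 83.8. (Wedge: Pb − Ps = 6.)
Burden on consumers: $2.4; on producers: $3.6. (They sum to $6.)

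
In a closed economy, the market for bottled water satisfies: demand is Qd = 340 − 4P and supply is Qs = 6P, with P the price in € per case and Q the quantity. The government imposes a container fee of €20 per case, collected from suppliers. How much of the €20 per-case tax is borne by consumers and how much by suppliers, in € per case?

Without the tax, 340 − 4P = 6P gives 10P = 340, so P* = €34 and Q* = 204.
With the tax collected from suppliers, supply shifts: Qs = 6(P − 20).
New equilibrium: consumers pay €46, suppliers receive €26, Q = 156. (Wedge: Pb − Ps = 20.)
Burden on consumers: €12; on suppliers: €8. (They sum to €20.)
The less price-elastic side of the market bears the larger share of a per-unit tax.

Consumers bear €12 per case; suppliers bear €8 per case.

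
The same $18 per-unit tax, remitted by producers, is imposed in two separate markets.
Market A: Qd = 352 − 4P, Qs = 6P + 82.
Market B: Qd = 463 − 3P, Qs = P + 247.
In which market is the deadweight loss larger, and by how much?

Market A, by $267.3.

Market A: pre-tax P* = $27, Q* = 244; post-tax Q = 200.8; deadweight loss = $388.8.
Market B: pre-tax P* = $54, Q* = 301; post-tax Q = 287.5; deadweight loss = $121.5.
Difference: $388.8 vs $121.5 → market A is larger by $267.3.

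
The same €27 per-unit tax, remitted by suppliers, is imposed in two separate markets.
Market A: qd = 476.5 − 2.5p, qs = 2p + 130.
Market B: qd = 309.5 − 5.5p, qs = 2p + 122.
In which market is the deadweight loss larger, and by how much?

Market B, by €129.6.

Market A: pre-tax p* = €77, q* = 284; post-tax q = 254; deadweight loss = €405.
Market B: pre-tax p* = €25, q* = 172; post-tax q = 132.4; deadweight loss = €534.6.
Difference: €405 vs €534.6 → market B is larger by €129.6.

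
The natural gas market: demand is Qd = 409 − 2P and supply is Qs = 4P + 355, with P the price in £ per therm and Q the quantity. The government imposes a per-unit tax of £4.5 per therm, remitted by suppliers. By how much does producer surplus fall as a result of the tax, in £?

Without the tax, 409 − 2P = 4P + 355 gives 6P = 54, so P* = £9 and Q* = 391.
With the tax collected from suppliers, supply shifts: Qs = 4(P − 4.5) + 355.
Solving gives Q = 385 with consumers paying £12 and suppliers receiving £7.5 (the £4.5 wedge).
ΔPS is the trapezoid between Q = 385 and Q = 391 of height £1.5: ½ · (391 + 385) · 1.5 = £582.

Producer surplus falls by £582.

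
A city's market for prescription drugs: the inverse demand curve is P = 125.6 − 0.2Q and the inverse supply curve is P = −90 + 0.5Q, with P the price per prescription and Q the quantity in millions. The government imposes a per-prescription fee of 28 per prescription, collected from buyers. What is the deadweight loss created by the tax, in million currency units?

Deadweight loss = 560 million.

Rewrite in direct form: Qd = 628 − 5P and Qs = 2P + 180.
Without the tax, 628 − 5P = 2P + 180 gives 7P = 448, so P* = 64 and Q* = 308.
With the tax collected from buyers, demand (in seller-price terms) shifts: Qd = 628 − 5(P + 28).
Solving gives Q = 268 with buyers paying 72 and producers receiving 44 (the 28 wedge).
Quantity falls by |ΔQ| = |308 − 268| = 40.
DWL = ½ · t · |ΔQ| = ½ · 28 · 40 = 560.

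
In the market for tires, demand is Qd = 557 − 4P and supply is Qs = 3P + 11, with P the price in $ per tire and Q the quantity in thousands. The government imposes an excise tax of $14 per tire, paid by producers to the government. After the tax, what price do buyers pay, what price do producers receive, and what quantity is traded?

Before the tax: set 557 − 4P = 3P + 11 → P* = $78, Q* = 245.
With the tax collected from producers, supply shifts: Qs = 3(P − 14) + 11.
Solving gives Q = 221 with buyers paying $84 and producers receiving $70 (the $14 wedge).

Buyers pay $84; producers receive $70; quantity = 221.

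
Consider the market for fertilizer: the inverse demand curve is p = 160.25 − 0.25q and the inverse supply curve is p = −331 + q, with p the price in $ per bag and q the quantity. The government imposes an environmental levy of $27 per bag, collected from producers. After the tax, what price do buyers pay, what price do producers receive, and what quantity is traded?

Buyers pay $67.4; producers receive $40.4; quantity = 371.4.

Rewrite in direct form: qd = 641 − 4p and qs = p + 331.
Without the tax, 641 − 4p = p + 331 gives 5p = 310, so p* = $62 and q* = 393.
With the tax collected from producers, supply shifts: qs = (p − 27) + 331.
New equilibrium: buyers pay $67.4, producers receive $40.4, q = 371.4. (Wedge: pb − ps = 27.)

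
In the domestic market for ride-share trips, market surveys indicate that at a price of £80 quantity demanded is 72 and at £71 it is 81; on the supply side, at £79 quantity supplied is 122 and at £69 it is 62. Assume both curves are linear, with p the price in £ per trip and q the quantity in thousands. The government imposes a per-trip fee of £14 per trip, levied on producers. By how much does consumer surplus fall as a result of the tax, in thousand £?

Demand slope: (81 − 72)/(71 − 80) = -1, so qd = 152 − p.
Supply slope: (62 − 122)/(69 − 79) = 6, so qs = 6p − 352.
Without the tax, 152 − p = 6p − 352 gives 7p = 504, so p* = £72 and q* = 80.
With the tax collected from producers, supply shifts: qs = 6(p − 14) − 352.
Solving gives q = 68 with consumers paying £84 and producers receiving £70 (the £14 wedge).
ΔCS is the trapezoid between Q = 68 and Q = 80 of height £12: ½ · (80 + 68) · 12 = £888.

Consumer surplus falls by £888 thousand.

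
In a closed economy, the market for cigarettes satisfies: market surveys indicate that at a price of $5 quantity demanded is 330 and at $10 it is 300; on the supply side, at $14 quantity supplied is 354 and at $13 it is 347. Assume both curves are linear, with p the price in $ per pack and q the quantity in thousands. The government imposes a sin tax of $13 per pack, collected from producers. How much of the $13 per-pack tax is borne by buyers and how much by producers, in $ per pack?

Buyers bear $7 per pack; producers bear $6 per pack.

Demand slope: (300 − 330)/(10 − 5) = -6, so qd = 360 − 6p.
Supply slope: (347 − 354)/(13 − 14) = 7, so qs = 7p + 256.
Before the tax: set 360 − 6p = 7p + 256 → p* = $8, q* = 312.
With the tax collected from producers, supply shifts: qs = 7(p − 13) + 256.
Solving gives q = 270 with buyers paying $15 and producers receiving $2 (the $13 wedge).
Burden on buyers: $7; on producers: $6. (They sum to $13.)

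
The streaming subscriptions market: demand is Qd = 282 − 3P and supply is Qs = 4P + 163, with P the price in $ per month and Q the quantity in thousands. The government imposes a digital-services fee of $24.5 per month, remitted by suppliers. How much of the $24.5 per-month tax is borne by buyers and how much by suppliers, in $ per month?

Buyers bear $14 per month; suppliers bear $10.5 per month.

Without the tax, 282 − 3P = 4P + 163 gives 7P = 119, so P* = $17 and Q* = 231.
With the tax collected from suppliers, supply shifts: Qs = 4(P − 24.5) + 163.
Solving gives Q = 189 with buyers paying $31 and suppliers receiving $6.5 (the $24.5 wedge).
Burden on buyers: $14; on suppliers: $10.5. (They sum to $24.5.)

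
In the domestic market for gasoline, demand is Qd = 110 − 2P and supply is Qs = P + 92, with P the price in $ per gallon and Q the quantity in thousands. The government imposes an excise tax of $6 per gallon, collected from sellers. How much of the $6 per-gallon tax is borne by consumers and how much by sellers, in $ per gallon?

Without the tax, 110 − 2P = P + 92 gives 3P = 18, so P* = $6 and Q* = 98.
With the tax collected from sellers, supply shifts: Qs = (P − 6) + 92.
Solving gives Q = 94 with consumers paying $8 and sellers receiving $2 (the $6 wedge).
Burden on consumers: $2; on sellers: $4. (They sum to $6.)
The less price-elastic side of the market bears the larger share of a per-unit tax.

Consumers bear $2 per gallon; sellers bear $4 per gallon.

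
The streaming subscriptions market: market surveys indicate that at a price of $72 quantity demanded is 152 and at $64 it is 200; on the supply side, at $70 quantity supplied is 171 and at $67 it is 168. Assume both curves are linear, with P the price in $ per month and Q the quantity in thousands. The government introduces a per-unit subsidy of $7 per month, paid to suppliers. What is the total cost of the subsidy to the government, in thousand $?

Demand slope: (200 − 152)/(64 − 72) = -6, so Qd = 584 − 6P.
Supply slope: (168 − 171)/(67 − 70) = 1, so Qs = P + 101.
Without the subsidy, 584 − 6P = P + 101 gives 7P = 483, so P* = $69 and Q* = 170.
With a per-unit subsidy paid to suppliers, each receives P + 7 per unit sold, so supply becomes Qs = (P + 7) + 101.
Solving gives Q = 176 with consumers paying $68 and suppliers receiving $75 (the $7 wedge).
Outlay = t · Q = 7 · 176 = $1232.

Government outlay = $1232 thousand.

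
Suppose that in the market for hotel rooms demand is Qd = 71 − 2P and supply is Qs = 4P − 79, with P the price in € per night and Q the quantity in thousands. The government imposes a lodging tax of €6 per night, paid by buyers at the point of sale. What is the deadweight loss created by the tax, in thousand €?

Before the tax: set 71 − 2P = 4P − 79 → P* = €25, Q* = 21.
With the tax collected from buyers, demand (in seller-price terms) shifts: Qd = 71 − 2(P + 6).
New equilibrium: buyers pay €29, producers receive €23, Q = 13. (Wedge: Pb − Ps = 6.)
Quantity falls by |ΔQ| = |21 − 13| = 8.
DWL = ½ · t · |ΔQ| = ½ · 6 · 8 = €24.

Deadweight loss = €24 thousand.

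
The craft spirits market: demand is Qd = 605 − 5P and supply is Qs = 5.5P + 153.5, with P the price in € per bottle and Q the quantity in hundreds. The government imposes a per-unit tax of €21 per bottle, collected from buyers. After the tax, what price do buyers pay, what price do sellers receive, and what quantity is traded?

Buyers pay €54; sellers receive €33; quantity = 335.

Without the tax, 605 − 5P = 5.5P + 153.5 gives 10.5P = 451.5, so P* = €43 and Q* = 390.
With the tax collected from buyers, demand (in seller-price terms) shifts: Qd = 605 − 5(P + 21).
Solving gives Q = 335 with buyers paying €54 and sellers receiving €33 (the €21 wedge).
The less price-elastic side of the market bears the larger share of a per-unit tax.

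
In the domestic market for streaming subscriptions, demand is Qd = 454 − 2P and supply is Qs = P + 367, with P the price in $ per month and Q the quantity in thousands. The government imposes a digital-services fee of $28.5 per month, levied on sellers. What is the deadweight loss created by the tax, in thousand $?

Without the tax, 454 − 2P = P + 367 gives 3P = 87, so P* = $29 and Q* = 396.
With the tax collected from sellers, supply shifts: Qs = (P − 28.5) + 367.
Solving gives Q = 377 with buyers paying $38.5 and sellers receiving $10 (the $28.5 wedge).
Quantity falls by |ΔQ| = |396 − 377| = 19.
DWL = ½ · t · |ΔQ| = ½ · 28.5 · 19 = $270.75.

Deadweight loss = $270.75 thousand.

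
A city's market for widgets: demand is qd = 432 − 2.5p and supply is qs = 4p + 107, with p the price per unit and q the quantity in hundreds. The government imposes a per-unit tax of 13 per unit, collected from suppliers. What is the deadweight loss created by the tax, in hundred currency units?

Before the tax: set 432 − 2.5p = 4p + 107 → p* = 50, q* = 307.
With the tax collected from suppliers, supply shifts: qs = 4(p − 13) + 107.
Solving gives q = 287 with consumers paying 58 and suppliers receiving 45 (the 13 wedge).
Quantity falls by |ΔQ| = |307 − 287| = 20.
DWL = ½ · t · |ΔQ| = ½ · 13 · 20 = 130.

Deadweight loss = 130 hundred.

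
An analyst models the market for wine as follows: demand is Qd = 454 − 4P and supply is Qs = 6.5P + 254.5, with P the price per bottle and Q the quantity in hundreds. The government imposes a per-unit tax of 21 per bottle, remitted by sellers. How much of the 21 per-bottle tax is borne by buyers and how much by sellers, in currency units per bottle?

Buyers bear 13 per bottle; sellers bear 8 per bottle.

Before the tax: set 454 − 4P = 6.5P + 254.5 → P* = 19, Q* = 378.
With the tax collected from sellers, supply shifts: Qs = 6.5(P − 21) + 254.5.
Solving gives Q = 326 with buyers paying 32 and sellers receiving 11 (the 21 wedge).
Burden on buyers: 13; on sellers: 8. (They sum to 21.)
The less price-elastic side of the market bears the larger share of a per-unit tax.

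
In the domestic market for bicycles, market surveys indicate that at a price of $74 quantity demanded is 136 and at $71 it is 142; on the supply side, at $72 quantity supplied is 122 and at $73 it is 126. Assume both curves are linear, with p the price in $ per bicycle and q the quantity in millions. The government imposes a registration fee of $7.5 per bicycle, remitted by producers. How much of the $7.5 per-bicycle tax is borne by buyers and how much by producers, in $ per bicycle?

Buyers bear $5 per bicycle; producers bear $2.5 per bicycle.

Demand slope: (142 − 136)/(71 − 74) = -2, so qd = 284 − 2p.
Supply slope: (126 − 122)/(73 − 72) = 4, so qs = 4p − 166.
Without the tax, 284 − 2p = 4p − 166 gives 6p = 450, so p* = $75 and q* = 134.
With the tax collected from producers, supply shifts: qs = 4(p − 7.5) − 166.
Solving gives q = 124 with buyers paying $80 and producers receiving $72.5 (the $7.5 wedge).
Burden on buyers: $5; on producers: $2.5. (They sum to $7.5.)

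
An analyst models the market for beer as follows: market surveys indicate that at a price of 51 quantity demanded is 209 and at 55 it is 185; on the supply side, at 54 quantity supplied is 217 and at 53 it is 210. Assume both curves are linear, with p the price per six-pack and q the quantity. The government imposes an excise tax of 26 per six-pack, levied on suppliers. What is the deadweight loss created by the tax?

Deadweight loss = 1092.

Demand slope: (185 − 209)/(55 − 51) = -6, so qd = 515 − 6p.
Supply slope: (210 − 217)/(53 − 54) = 7, so qs = 7p − 161.
Before the tax: set 515 − 6p = 7p − 161 → p* = 52, q* = 203.
With the tax collected from suppliers, supply shifts: qs = 7(p − 26) − 161.
Solving gives q = 119 with consumers paying 66 and suppliers receiving 40 (the 26 wedge).
Quantity falls by |ΔQ| = |203 − 119| = 84.
DWL = ½ · t · |ΔQ| = ½ · 26 · 84 = 1092.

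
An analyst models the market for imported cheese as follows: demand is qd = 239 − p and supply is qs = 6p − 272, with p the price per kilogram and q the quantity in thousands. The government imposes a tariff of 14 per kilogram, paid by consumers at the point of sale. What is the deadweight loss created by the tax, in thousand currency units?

Deadweight loss = 84 thousand.

Before the tax: set 239 − p = 6p − 272 → p* = 73, q* = 166.
With the tax collected from consumers, demand (in seller-price terms) shifts: qd = 239 − (p + 14).
Solving gives q = 154 with consumers paying 85 and suppliers receiving 71 (the 14 wedge).
Quantity falls by |ΔQ| = |166 − 154| = 12.
DWL = ½ · t · |ΔQ| = ½ · 14 · 12 = 84.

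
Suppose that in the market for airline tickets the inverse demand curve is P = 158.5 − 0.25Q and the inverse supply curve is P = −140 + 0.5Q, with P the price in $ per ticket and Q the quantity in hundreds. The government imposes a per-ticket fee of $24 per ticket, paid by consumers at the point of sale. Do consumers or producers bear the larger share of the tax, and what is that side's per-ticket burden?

Producers bear the larger share: $16 per ticket.

Inverting to Q(P) form: Qd = 634 − 4P; Qs = 2P + 280.
Without the tax, 634 − 4P = 2P + 280 gives 6P = 354, so P* = $59 and Q* = 398.
With the tax collected from consumers, demand (in seller-price terms) shifts: Qd = 634 − 4(P + 24).
New equilibrium: consumers pay $67, producers receive $43, Q = 366. (Wedge: Pb − Ps = 24.)
Per-ticket burden: consumers $8, producers $16.
Producers take the larger share because supply is less price-elastic here (demand slope 4 vs supply slope 2).
The less price-elastic side of the market bears the larger share of a per-unit tax.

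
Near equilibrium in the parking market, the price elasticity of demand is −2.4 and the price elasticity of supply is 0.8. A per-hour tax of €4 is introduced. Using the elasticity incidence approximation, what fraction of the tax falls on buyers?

Buyers' share ≈ 0.25.

Incidence ratio: buyers' share ≈ εs / (εs + |εd|) = 0.8 / (0.8 + 2.4) = 0.25.
Supply is the less elastic side, so buyers bear the smaller share.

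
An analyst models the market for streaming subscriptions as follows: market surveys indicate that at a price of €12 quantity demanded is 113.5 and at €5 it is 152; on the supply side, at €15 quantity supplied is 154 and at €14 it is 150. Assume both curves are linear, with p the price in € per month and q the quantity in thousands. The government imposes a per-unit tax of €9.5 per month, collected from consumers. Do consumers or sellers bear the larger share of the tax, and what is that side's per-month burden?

Sellers bear the larger share: €5.5 per month.

Demand slope: (152 − 113.5)/(5 − 12) = -5.5, so qd = 179.5 − 5.5p.
Supply slope: (150 − 154)/(14 − 15) = 4, so qs = 4p + 94.
Without the tax, 179.5 − 5.5p = 4p + 94 gives 9.5p = 85.5, so p* = €9 and q* = 130.
With the tax collected from consumers, demand (in seller-price terms) shifts: qd = 179.5 − 5.5(p + 9.5).
Solving gives q = 108 with consumers paying €13 and sellers receiving €3.5 (the €9.5 wedge).
Per-month burden: consumers €4, sellers €5.5.
Sellers take the larger share because supply is less price-elastic here (demand slope 5.5 vs supply slope 4).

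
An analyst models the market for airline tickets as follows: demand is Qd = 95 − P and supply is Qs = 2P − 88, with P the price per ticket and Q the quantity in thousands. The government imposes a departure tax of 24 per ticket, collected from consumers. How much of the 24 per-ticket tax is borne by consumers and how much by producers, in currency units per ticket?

Consumers bear 16 per ticket; producers bear 8 per ticket.

Without the tax, 95 − P = 2P − 88 gives 3P = 183, so P* = 61 and Q* = 34.
With the tax collected from consumers, demand (in seller-price terms) shifts: Qd = 95 − (P + 24).
New equilibrium: consumers pay 77, producers receive 53, Q = 18. (Wedge: Pb − Ps = 24.)
Burden on consumers: 16; on producers: 8. (They sum to 24.)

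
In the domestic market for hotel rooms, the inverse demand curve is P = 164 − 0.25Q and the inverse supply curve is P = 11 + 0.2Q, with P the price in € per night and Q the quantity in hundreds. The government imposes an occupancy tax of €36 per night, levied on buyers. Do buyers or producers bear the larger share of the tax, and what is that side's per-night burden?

Buyers bear the larger share: €20 per night.

Rewrite in direct form: Qd = 656 − 4P and Qs = 5P − 55.
Without the tax, 656 − 4P = 5P − 55 gives 9P = 711, so P* = €79 and Q* = 340.
With the tax collected from buyers, demand (in seller-price terms) shifts: Qd = 656 − 4(P + 36).
Solving gives Q = 260 with buyers paying €99 and producers receiving €63 (the €36 wedge).
Per-night burden: buyers €20, producers €16.
Buyers take the larger share because demand is less price-elastic here (demand slope 4 vs supply slope 5).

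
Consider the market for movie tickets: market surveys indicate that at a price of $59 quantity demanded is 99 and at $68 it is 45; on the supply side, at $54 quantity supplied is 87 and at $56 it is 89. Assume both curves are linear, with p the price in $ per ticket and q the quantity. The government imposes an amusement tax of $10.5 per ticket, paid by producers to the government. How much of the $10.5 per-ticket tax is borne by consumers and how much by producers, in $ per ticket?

Consumers bear $1.5 per ticket; producers bear $9 per ticket.

Demand slope: (45 − 99)/(68 − 59) = -6, so qd = 453 − 6p.
Supply slope: (89 − 87)/(56 − 54) = 1, so qs = p + 33.
Before the tax: set 453 − 6p = p + 33 → p* = $60, q* = 93.
With the tax collected from producers, supply shifts: qs = (p − 10.5) + 33.
New equilibrium: consumers pay $61.5, producers receive $51, q = 84. (Wedge: pb − ps = 10.5.)
Burden on consumers: $1.5; on producers: $9. (They sum to $10.5.)
The less price-elastic side of the market bears the larger share of a per-unit tax.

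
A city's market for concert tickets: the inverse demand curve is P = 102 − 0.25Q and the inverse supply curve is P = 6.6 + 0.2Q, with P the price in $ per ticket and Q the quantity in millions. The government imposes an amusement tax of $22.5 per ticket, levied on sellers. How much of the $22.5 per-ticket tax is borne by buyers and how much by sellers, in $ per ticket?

Buyers bear $12.5 per ticket; sellers bear $10 per ticket.

Inverting to Q(P) form: Qd = 408 − 4P; Qs = 5P − 33.
Without the tax, 408 − 4P = 5P − 33 gives 9P = 441, so P* = $49 and Q* = 212.
With the tax collected from sellers, supply shifts: Qs = 5(P − 22.5) − 33.
New equilibrium: buyers pay $61.5, sellers receive $39, Q = 162. (Wedge: Pb − Ps = 22.5.)
Burden on buyers: $12.5; on sellers: $10. (They sum to $22.5.)
The less price-elastic side of the market bears the larger share of a per-unit tax.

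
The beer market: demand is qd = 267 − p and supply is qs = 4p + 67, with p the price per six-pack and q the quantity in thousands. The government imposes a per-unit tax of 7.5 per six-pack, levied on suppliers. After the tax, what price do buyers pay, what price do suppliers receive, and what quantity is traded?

Without the tax, 267 − p = 4p + 67 gives 5p = 200, so p* = 40 and q* = 227.
With the tax collected from suppliers, supply shifts: qs = 4(p − 7.5) + 67.
Solving gives q = 221 with buyers paying 46 and suppliers receiving 38.5 (the 7.5 wedge).

Buyers pay 46; suppliers receive 38.5; quantity = 221.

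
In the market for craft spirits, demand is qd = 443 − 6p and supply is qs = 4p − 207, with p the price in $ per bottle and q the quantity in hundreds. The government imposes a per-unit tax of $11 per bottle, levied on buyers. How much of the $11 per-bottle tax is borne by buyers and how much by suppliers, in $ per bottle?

Before the tax: set 443 − 6p = 4p − 207 → p* = $65, q* = 53.
With the tax collected from buyers, demand (in seller-price terms) shifts: qd = 443 − 6(p + 11).
Solving gives q = 26.6 with buyers paying $69.4 and suppliers receiving $58.4 (the $11 wedge).
Burden on buyers: $4.4; on suppliers: $6.6. (They sum to $11.)

Buyers bear $4.4 per bottle; suppliers bear $6.6 per bottle.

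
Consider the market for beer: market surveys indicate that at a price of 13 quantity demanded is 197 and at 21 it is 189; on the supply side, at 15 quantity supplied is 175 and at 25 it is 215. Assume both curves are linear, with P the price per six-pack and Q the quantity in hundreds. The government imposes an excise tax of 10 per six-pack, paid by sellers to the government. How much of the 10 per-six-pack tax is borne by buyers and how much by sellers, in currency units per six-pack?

Buyers bear 8 per six-pack; sellers bear 2 per six-pack.

Demand slope: (189 − 197)/(21 − 13) = -1, so Qd = 210 − P.
Supply slope: (215 − 175)/(25 − 15) = 4, so Qs = 4P + 115.
Before the tax: set 210 − P = 4P + 115 → P* = 19, Q* = 191.
With the tax collected from sellers, supply shifts: Qs = 4(P − 10) + 115.
New equilibrium: buyers pay 27, sellers receive 17, Q = 183. (Wedge: Pb − Ps = 10.)
Burden on buyers: 8; on sellers: 2. (They sum to 10.)
The less price-elastic side of the market bears the larger share of a per-unit tax.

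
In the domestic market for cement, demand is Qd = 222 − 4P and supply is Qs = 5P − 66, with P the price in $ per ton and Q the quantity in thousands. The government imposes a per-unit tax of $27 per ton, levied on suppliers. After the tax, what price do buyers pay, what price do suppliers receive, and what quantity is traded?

Before the tax: set 222 − 4P = 5P − 66 → P* = $32, Q* = 94.
With the tax collected from suppliers, supply shifts: Qs = 5(P − 27) − 66.
New equilibrium: buyers pay $47, suppliers receive $20, Q = 34. (Wedge: Pb − Ps = 27.)
The less price-elastic side of the market bears the larger share of a per-unit tax.

Buyers pay $47; suppliers receive $20; quantity = 34.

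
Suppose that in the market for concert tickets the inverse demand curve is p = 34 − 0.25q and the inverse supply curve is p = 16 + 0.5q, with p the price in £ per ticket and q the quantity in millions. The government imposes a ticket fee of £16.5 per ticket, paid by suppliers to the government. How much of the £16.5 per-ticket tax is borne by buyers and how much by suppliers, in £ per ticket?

Buyers bear £5.5 per ticket; suppliers bear £11 per ticket.

Inverting to q(p) form: qd = 136 − 4p; qs = 2p − 32.
Without the tax, 136 − 4p = 2p − 32 gives 6p = 168, so p* = £28 and q* = 24.
With the tax collected from suppliers, supply shifts: qs = 2(p − 16.5) − 32.
Solving gives q = 2 with buyers paying £33.5 and suppliers receiving £17 (the £16.5 wedge).
Burden on buyers: £5.5; on suppliers: £11. (They sum to £16.5.)
The less price-elastic side of the market bears the larger share of a per-unit tax.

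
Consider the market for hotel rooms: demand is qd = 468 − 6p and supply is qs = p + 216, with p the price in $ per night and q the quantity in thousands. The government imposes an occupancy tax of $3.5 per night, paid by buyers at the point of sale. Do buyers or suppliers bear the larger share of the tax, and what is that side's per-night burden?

Before the tax: set 468 − 6p = p + 216 → p* = $36, q* = 252.
With the tax collected from buyers, demand (in seller-price terms) shifts: qd = 468 − 6(p + 3.5).
Solving gives q = 249 with buyers paying $36.5 and suppliers receiving $33 (the $3.5 wedge).
Per-night burden: buyers $0.5, suppliers $3.
Suppliers take the larger share because supply is less price-elastic here (demand slope 6 vs supply slope 1).

Suppliers bear the larger share: $3 per night.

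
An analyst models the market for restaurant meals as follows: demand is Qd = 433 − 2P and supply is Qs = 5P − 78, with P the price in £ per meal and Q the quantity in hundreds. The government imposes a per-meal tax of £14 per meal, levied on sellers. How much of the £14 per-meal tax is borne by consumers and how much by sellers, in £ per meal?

Consumers bear £10 per meal; sellers bear £4 per meal.

Before the tax: set 433 − 2P = 5P − 78 → P* = £73, Q* = 287.
With the tax collected from sellers, supply shifts: Qs = 5(P − 14) − 78.
Solving gives Q = 267 with consumers paying £83 and sellers receiving £69 (the £14 wedge).
Burden on consumers: £10; on sellers: £4. (They sum to £14.)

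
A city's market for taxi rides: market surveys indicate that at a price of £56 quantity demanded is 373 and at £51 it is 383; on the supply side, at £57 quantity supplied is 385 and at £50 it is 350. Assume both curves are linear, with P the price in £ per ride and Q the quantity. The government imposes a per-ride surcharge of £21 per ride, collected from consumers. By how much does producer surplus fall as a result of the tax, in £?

Producer surplus falls by £2160.

Demand slope: (383 − 373)/(51 − 56) = -2, so Qd = 485 − 2P.
Supply slope: (350 − 385)/(50 − 57) = 5, so Qs = 5P + 100.
Before the tax: set 485 − 2P = 5P + 100 → P* = £55, Q* = 375.
With the tax collected from consumers, demand (in seller-price terms) shifts: Qd = 485 − 2(P + 21).
New equilibrium: consumers pay £70, sellers receive £49, Q = 345. (Wedge: Pb − Ps = 21.)
ΔPS is the trapezoid between Q = 345 and Q = 375 of height £6: ½ · (375 + 345) · 6 = £2160.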